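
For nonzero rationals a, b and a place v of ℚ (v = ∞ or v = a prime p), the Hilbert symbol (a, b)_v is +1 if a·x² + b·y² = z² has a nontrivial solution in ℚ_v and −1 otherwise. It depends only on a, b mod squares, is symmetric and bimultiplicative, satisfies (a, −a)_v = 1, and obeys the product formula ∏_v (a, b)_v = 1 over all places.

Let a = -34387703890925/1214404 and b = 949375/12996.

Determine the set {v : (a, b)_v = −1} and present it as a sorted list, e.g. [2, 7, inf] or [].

[2, 7, 31, 47]

(a, b) ≡ (-438557, 31) mod (ℚ^×)²; places V = {2, 3, 5, 7, 11, 19, 23, 29, 31, 43, 47, ∞}.
(a,b)_2: α=-2, β=-2; u≡3, v≡7 (mod 8); ε(u)ε(v)=1·1, αω(v)=-2·0, βω(u)=-2·1; sum ≡ 1  ⇒  -1.
(a,b)_43: α=1, u≡36; β=0, v≡15 (mod 43); (36|43)=+1, (15|43)=+1; sign (−1)^0·+1^0·+1^1 = +1.
(a,b)_7: α=3, u≡5; β=2, v≡5 (mod 7); (5|7)=-1, (5|7)=-1; sign (−1)^0·-1^2·-1^3 = -1.
(a,b)_3: α=0, u≡1; β=-2, v≡1 (mod 3); (1|3)=+1, (1|3)=+1; sign (−1)^0·+1^-2·+1^0 = +1.
(a,b)_∞: sgn(-438557)=−, sgn(31)=+, so +1.
(a,b)_29: α=-2, u≡17; β=0, v≡15 (mod 29); (17|29)=-1, (15|29)=-1; sign (−1)^0·-1^0·-1^-2 = +1.
(a,b)_47: α=1, u≡13; β=0, v≡44 (mod 47); (13|47)=-1, (44|47)=-1; sign (−1)^0·-1^0·-1^1 = -1.
(a,b)_11: α=2, u≡2; β=0, v≡4 (mod 11); (2|11)=-1, (4|11)=+1; sign (−1)^0·-1^0·+1^2 = +1.
(a,b)_23: α=2, u≡17; β=0, v≡4 (mod 23); (17|23)=-1, (4|23)=+1; sign (−1)^0·-1^0·+1^2 = +1.
(a,b)_5: α=2, u≡2; β=4, v≡4 (mod 5); (2|5)=-1, (4|5)=+1; sign (−1)^0·-1^4·+1^2 = +1.
(a,b)_19: α=-2, u≡1; β=-2, v≡18 (mod 19); (1|19)=+1, (18|19)=-1; sign (−1)^0·+1^-2·-1^-2 = +1.
(a,b)_31: α=1, u≡25; β=1, v≡4 (mod 31); (25|31)=+1, (4|31)=+1; sign (−1)^1·+1^1·+1^1 = -1.
|Ram(-438557, 31)| = 4, even; anisotropic at {2, 7, 31, 47}.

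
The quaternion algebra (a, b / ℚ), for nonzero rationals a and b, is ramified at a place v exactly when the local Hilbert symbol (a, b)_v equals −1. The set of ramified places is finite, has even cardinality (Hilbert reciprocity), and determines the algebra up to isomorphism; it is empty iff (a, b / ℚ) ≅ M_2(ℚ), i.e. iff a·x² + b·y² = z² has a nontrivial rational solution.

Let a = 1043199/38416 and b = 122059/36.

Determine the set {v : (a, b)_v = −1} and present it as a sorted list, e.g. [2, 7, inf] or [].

[2, 53]

(a, b) ≡ (159, 2491) mod (ℚ^×)²; places V = {2, 3, 7, 47, 53, ∞}.
(a,b)_∞: sgn(159)=+, sgn(2491)=+, so +1.
(a,b)_53: α=1, u≡39; β=1, v≡36 (mod 53); (39|53)=-1, (36|53)=+1; sign (−1)^0·-1^1·+1^1 = -1.
(a,b)_47: α=0, u≡2; β=1, v≡16 (mod 47); (2|47)=+1, (16|47)=+1; sign (−1)^0·+1^1·+1^0 = +1.
(a,b)_3: α=9, u≡2; β=-2, v≡1 (mod 3); (2|3)=-1, (1|3)=+1; sign (−1)^0·-1^-2·+1^9 = +1.
(a,b)_2: α=-4, β=-2; u≡7, v≡3 (mod 8); ε(u)ε(v)=1·1, αω(v)=-4·1, βω(u)=-2·0; sum ≡ 1  ⇒  -1.
(a,b)_7: α=-4, u≡5; β=2, v≡6 (mod 7); (5|7)=-1, (6|7)=-1; sign (−1)^0·-1^2·-1^-4 = +1.
(159, 2491 / ℚ) ramifies at {2, 53}: a division algebra.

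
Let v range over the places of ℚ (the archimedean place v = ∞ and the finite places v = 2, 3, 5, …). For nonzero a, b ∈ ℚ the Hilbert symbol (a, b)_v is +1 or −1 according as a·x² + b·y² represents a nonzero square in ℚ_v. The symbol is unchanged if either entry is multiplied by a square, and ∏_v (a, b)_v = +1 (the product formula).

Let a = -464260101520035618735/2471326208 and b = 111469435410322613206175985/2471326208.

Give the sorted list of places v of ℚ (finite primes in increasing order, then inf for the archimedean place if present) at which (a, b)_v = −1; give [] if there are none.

Mod squares: a ≡ -30, b ≡ 2661330. Check v ∈ {∞, 2, 3, 5, 7, 13, 17, 19, 23, 29, 31}.
v=5: a=5^1·(≡1), b=5^1·(≡4) mod 5; (1|5)=+1, (4|5)=+1; (−1)^{1·1·2}·(+1)^1·(+1)^1 = +1.
v=29: a=29^2·(≡16), b=29^3·(≡11) mod 29; (16|29)=+1, (11|29)=-1; (−1)^{2·3·14}·(+1)^3·(-1)^2 = +1.
v=23: a=23^2·(≡12), b=23^3·(≡17) mod 23; (12|23)=+1, (17|23)=-1; (−1)^{2·3·11}·(+1)^3·(-1)^2 = +1.
v=7: a=7^4·(≡5), b=7^5·(≡5) mod 7; (5|7)=-1, (5|7)=-1; (−1)^{4·5·3}·(-1)^5·(-1)^4 = -1.
v=17: a=17^4·(≡8), b=17^6·(≡11) mod 17; (8|17)=+1, (11|17)=-1; (−1)^{4·6·8}·(+1)^6·(-1)^4 = +1.
v=2: v_2(a)=-9, v_2(b)=-9; units ≡ 1, 1 (mod 8); ε·ε+αω+βω = 0·0+-9·0+-9·0 ≡ 0  ⇒  (a,b)_2 = +1.
v=31: a=31^2·(≡19), b=31^0·(≡24) mod 31; (19|31)=+1, (24|31)=-1; (−1)^{2·0·15}·(+1)^0·(-1)^2 = +1.
v=3: a=3^1·(≡2), b=3^3·(≡1) mod 3; (2|3)=-1, (1|3)=+1; (−1)^{1·3·1}·(-1)^3·(+1)^1 = +1.
v=∞: -30 < 0 and 2661330 > 0  ⇒  (a,b)_∞ = +1.
v=13: a=13^-6·(≡10), b=13^-6·(≡3) mod 13; (10|13)=+1, (3|13)=+1; (−1)^{-6·-6·6}·(+1)^-6·(+1)^-6 = +1.
v=19: a=19^2·(≡13), b=19^3·(≡2) mod 19; (13|19)=-1, (2|19)=-1; (−1)^{2·3·9}·(-1)^3·(-1)^2 = -1.
|Ram(-30, 2661330)| = 2, even; anisotropic at {7, 19}.

[7, 19]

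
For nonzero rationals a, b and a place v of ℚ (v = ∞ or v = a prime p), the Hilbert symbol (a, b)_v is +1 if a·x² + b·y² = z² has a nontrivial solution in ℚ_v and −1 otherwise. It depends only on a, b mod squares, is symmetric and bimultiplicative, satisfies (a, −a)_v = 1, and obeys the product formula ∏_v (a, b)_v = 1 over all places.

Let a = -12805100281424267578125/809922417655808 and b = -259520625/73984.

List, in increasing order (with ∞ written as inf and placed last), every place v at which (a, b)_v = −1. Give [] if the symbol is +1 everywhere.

Mod squares: a ≡ -10, b ≡ -273. Check v ∈ {∞, 2, 3, 5, 7, 13, 17}.
v=7: a=7^2·(≡4), b=7^1·(≡5) mod 7; (4|7)=+1, (5|7)=-1; (−1)^{2·1·3}·(+1)^1·(-1)^2 = +1.
v=5: a=5^11·(≡2), b=5^4·(≡3) mod 5; (2|5)=-1, (3|5)=-1; (−1)^{11·4·2}·(-1)^4·(-1)^11 = -1.
v=2: v_2(a)=-25, v_2(b)=-8; units ≡ 3, 7 (mod 8); ε·ε+αω+βω = 1·1+-25·0+-8·1 ≡ 1  ⇒  (a,b)_2 = -1.
v=3: a=3^8·(≡2), b=3^3·(≡2) mod 3; (2|3)=-1, (2|3)=-1; (−1)^{8·3·1}·(-1)^3·(-1)^8 = -1.
v=17: a=17^-6·(≡6), b=17^-2·(≡15) mod 17; (6|17)=-1, (15|17)=+1; (−1)^{-6·-2·8}·(-1)^-2·(+1)^-6 = +1.
v=13: a=13^8·(≡4), b=13^3·(≡6) mod 13; (4|13)=+1, (6|13)=-1; (−1)^{8·3·6}·(+1)^3·(-1)^8 = +1.
v=∞: -10 < 0 and -273 < 0  ⇒  (a,b)_∞ = -1.
Ram(-10, -273) = {2, 3, 5, ∞}; no ℚ_2-point on the conic.

[2, 3, 5, inf]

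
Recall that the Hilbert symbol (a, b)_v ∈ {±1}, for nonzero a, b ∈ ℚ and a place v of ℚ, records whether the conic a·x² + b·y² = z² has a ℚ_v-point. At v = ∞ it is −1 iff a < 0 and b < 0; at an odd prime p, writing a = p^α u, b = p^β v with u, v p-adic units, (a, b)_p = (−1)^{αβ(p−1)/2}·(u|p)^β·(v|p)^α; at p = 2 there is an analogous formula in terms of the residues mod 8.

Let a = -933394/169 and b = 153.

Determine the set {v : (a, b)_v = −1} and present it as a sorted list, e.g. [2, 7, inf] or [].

[7, 29]

Mod squares: a ≡ -7714, b ≡ 17. Check v ∈ {∞, 2, 3, 7, 11, 13, 17, 19, 29}.
v=∞: -7714 < 0 and 17 > 0  ⇒  (a,b)_∞ = +1.
v=7: a=7^1·(≡1), b=7^0·(≡6) mod 7; (1|7)=+1, (6|7)=-1; (−1)^{1·0·3}·(+1)^0·(-1)^1 = -1.
v=11: a=11^2·(≡2), b=11^0·(≡10) mod 11; (2|11)=-1, (10|11)=-1; (−1)^{2·0·5}·(-1)^0·(-1)^2 = +1.
v=29: a=29^1·(≡5), b=29^0·(≡8) mod 29; (5|29)=+1, (8|29)=-1; (−1)^{1·0·14}·(+1)^0·(-1)^1 = -1.
v=2: v_2(a)=1, v_2(b)=0; units ≡ 7, 1 (mod 8); ε·ε+αω+βω = 1·0+1·0+0·0 ≡ 0  ⇒  (a,b)_2 = +1.
v=13: a=13^-2·(≡6), b=13^0·(≡10) mod 13; (6|13)=-1, (10|13)=+1; (−1)^{-2·0·6}·(-1)^0·(+1)^-2 = +1.
v=19: a=19^1·(≡15), b=19^0·(≡1) mod 19; (15|19)=-1, (1|19)=+1; (−1)^{1·0·9}·(-1)^0·(+1)^1 = +1.
v=17: a=17^0·(≡9), b=17^1·(≡9) mod 17; (9|17)=+1, (9|17)=+1; (−1)^{0·1·8}·(+1)^1·(+1)^0 = +1.
v=3: a=3^0·(≡2), b=3^2·(≡2) mod 3; (2|3)=-1, (2|3)=-1; (−1)^{0·2·1}·(-1)^2·(-1)^0 = +1.
|Ram(-7714, 17)| = 2, even; anisotropic at {7, 29}.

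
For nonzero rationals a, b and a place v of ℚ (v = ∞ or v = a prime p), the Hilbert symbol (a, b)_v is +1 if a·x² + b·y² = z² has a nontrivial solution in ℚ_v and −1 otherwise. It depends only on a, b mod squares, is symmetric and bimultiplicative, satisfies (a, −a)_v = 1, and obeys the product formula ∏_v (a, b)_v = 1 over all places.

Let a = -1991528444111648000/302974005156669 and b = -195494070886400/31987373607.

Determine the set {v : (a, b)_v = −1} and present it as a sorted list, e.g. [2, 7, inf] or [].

(a, b) ≡ (-105, -182) mod (ℚ^×)²; places V = {2, 3, 5, 7, 11, 13, 19, 29, 37, 41, ∞}.
(a,b)_3: α=-11, u≡1; β=-4, v≡1 (mod 3); (1|3)=+1, (1|3)=+1; sign (−1)^0·+1^-4·+1^-11 = +1.
(a,b)_7: α=-5, u≡5; β=-3, v≡4 (mod 7); (5|7)=-1, (4|7)=+1; sign (−1)^1·-1^-3·+1^-5 = +1.
(a,b)_5: α=3, u≡4; β=2, v≡2 (mod 5); (4|5)=+1, (2|5)=-1; sign (−1)^0·+1^2·-1^3 = -1.
(a,b)_37: α=0, u≡32; β=-2, v≡9 (mod 37); (32|37)=-1, (9|37)=+1; sign (−1)^0·-1^-2·+1^0 = +1.
(a,b)_2: α=8, β=13; u≡7, v≡5 (mod 8); ε(u)ε(v)=1·0, αω(v)=8·1, βω(u)=13·0; sum ≡ 0  ⇒  +1.
(a,b)_29: α=-2, u≡10; β=-2, v≡11 (mod 29); (10|29)=-1, (11|29)=-1; sign (−1)^0·-1^-2·-1^-2 = +1.
(a,b)_11: α=-2, u≡5; β=2, v≡3 (mod 11); (5|11)=+1, (3|11)=+1; sign (−1)^0·+1^2·+1^-2 = +1.
(a,b)_13: α=2, u≡3; β=1, v≡3 (mod 13); (3|13)=+1, (3|13)=+1; sign (−1)^0·+1^1·+1^2 = +1.
(a,b)_19: α=4, u≡16; β=2, v≡13 (mod 19); (16|19)=+1, (13|19)=-1; sign (−1)^0·+1^2·-1^4 = +1.
(a,b)_∞: sgn(-105)=−, sgn(-182)=−, so -1.
(a,b)_41: α=4, u≡4; β=2, v≡36 (mod 41); (4|41)=+1, (36|41)=+1; sign (−1)^0·+1^2·+1^4 = +1.
Ram(-105, -182) = {5, ∞}; no ℚ_5-point on the conic.

[5, inf]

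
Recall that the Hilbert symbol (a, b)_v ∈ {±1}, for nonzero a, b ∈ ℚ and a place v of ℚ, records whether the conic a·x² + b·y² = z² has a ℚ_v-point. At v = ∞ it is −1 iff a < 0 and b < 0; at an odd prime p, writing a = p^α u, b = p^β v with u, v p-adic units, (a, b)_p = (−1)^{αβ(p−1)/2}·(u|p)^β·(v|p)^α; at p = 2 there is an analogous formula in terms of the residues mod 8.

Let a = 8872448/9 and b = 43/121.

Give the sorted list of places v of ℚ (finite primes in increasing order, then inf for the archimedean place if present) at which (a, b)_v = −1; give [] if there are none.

Mod squares: a ≡ 34658, b ≡ 43. Check v ∈ {∞, 2, 3, 11, 13, 31, 43}.
v=13: a=13^1·(≡1), b=13^0·(≡1) mod 13; (1|13)=+1, (1|13)=+1; (−1)^{1·0·6}·(+1)^0·(+1)^1 = +1.
v=2: v_2(a)=9, v_2(b)=0; units ≡ 1, 3 (mod 8); ε·ε+αω+βω = 0·1+9·1+0·0 ≡ 1  ⇒  (a,b)_2 = -1.
v=31: a=31^1·(≡19), b=31^0·(≡27) mod 31; (19|31)=+1, (27|31)=-1; (−1)^{1·0·15}·(+1)^0·(-1)^1 = -1.
v=43: a=43^1·(≡12), b=43^1·(≡16) mod 43; (12|43)=-1, (16|43)=+1; (−1)^{1·1·21}·(-1)^1·(+1)^1 = +1.
v=∞: 34658 > 0 and 43 > 0  ⇒  (a,b)_∞ = +1.
v=11: a=11^0·(≡10), b=11^-2·(≡10) mod 11; (10|11)=-1, (10|11)=-1; (−1)^{0·-2·5}·(-1)^-2·(-1)^0 = +1.
v=3: a=3^-2·(≡2), b=3^0·(≡1) mod 3; (2|3)=-1, (1|3)=+1; (−1)^{-2·0·1}·(-1)^0·(+1)^-2 = +1.
|Ram(34658, 43)| = 2, even; anisotropic at {2, 31}.

[2, 31]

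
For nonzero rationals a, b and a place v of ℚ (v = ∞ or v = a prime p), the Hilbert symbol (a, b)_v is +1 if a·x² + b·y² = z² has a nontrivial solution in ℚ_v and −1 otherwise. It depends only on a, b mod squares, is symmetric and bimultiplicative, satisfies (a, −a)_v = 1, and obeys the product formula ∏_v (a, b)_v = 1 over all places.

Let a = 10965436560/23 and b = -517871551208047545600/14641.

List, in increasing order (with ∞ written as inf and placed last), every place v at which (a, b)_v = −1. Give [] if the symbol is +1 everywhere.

[2, 13, 17, 31]

(a, b) ≡ (1151495, -221) mod (ℚ^×)²; places V = {2, 3, 5, 7, 11, 13, 17, 19, 23, 31, ∞}.
(a,b)_17: α=1, u≡3; β=3, v≡2 (mod 17); (3|17)=-1, (2|17)=+1; sign (−1)^0·-1^3·+1^1 = -1.
(a,b)_31: α=1, u≡16; β=2, v≡3 (mod 31); (16|31)=+1, (3|31)=-1; sign (−1)^0·+1^2·-1^1 = -1.
(a,b)_19: α=1, u≡12; β=2, v≡1 (mod 19); (12|19)=-1, (1|19)=+1; sign (−1)^0·-1^2·+1^1 = +1.
(a,b)_5: α=1, u≡4; β=2, v≡1 (mod 5); (4|5)=+1, (1|5)=+1; sign (−1)^0·+1^2·+1^1 = +1.
(a,b)_13: α=2, u≡7; β=3, v≡12 (mod 13); (7|13)=-1, (12|13)=+1; sign (−1)^0·-1^3·+1^2 = -1.
(a,b)_∞: sgn(1151495)=+, sgn(-221)=−, so +1.
(a,b)_7: α=0, u≡4; β=4, v≡6 (mod 7); (4|7)=+1, (6|7)=-1; sign (−1)^0·+1^4·-1^0 = +1.
(a,b)_3: α=4, u≡2; β=2, v≡1 (mod 3); (2|3)=-1, (1|3)=+1; sign (−1)^0·-1^2·+1^4 = +1.
(a,b)_23: α=-1, u≡7; β=0, v≡16 (mod 23); (7|23)=-1, (16|23)=+1; sign (−1)^0·-1^0·+1^-1 = +1.
(a,b)_2: α=4, β=8; u≡7, v≡3 (mod 8); ε(u)ε(v)=1·1, αω(v)=4·1, βω(u)=8·0; sum ≡ 1  ⇒  -1.
(a,b)_11: α=0, u≡1; β=-4, v≡8 (mod 11); (1|11)=+1, (8|11)=-1; sign (−1)^0·+1^-4·-1^0 = +1.
Ram(1151495, -221) = {2, 13, 17, 31}; no ℚ_2-point on the conic.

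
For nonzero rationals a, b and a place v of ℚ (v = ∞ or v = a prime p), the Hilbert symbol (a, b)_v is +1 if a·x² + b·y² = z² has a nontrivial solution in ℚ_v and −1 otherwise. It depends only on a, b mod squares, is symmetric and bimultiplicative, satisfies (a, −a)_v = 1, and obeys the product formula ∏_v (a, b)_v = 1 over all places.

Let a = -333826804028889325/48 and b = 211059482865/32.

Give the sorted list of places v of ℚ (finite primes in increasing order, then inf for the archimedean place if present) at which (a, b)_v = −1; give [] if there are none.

[11, 41]

Mod squares: a ≡ -109839, b ≡ 8614672770. Check v ∈ {∞, 2, 3, 5, 7, 11, 19, 23, 31, 41, 47}.
v=3: a=3^-1·(≡2), b=3^1·(≡1) mod 3; (2|3)=-1, (1|3)=+1; (−1)^{-1·1·1}·(-1)^1·(+1)^-1 = +1.
v=5: a=5^2·(≡4), b=5^1·(≡4) mod 5; (4|5)=+1, (4|5)=+1; (−1)^{2·1·2}·(+1)^1·(+1)^2 = +1.
v=47: a=47^1·(≡40), b=47^1·(≡42) mod 47; (40|47)=-1, (42|47)=+1; (−1)^{1·1·23}·(-1)^1·(+1)^1 = +1.
v=11: a=11^4·(≡2), b=11^1·(≡2) mod 11; (2|11)=-1, (2|11)=-1; (−1)^{4·1·5}·(-1)^1·(-1)^4 = -1.
v=19: a=19^1·(≡3), b=19^1·(≡6) mod 19; (3|19)=-1, (6|19)=+1; (−1)^{1·1·9}·(-1)^1·(+1)^1 = +1.
v=2: v_2(a)=-4, v_2(b)=-5; units ≡ 1, 1 (mod 8); ε·ε+αω+βω = 0·0+-4·0+-5·0 ≡ 0  ⇒  (a,b)_2 = +1.
v=23: a=23^2·(≡13), b=23^1·(≡14) mod 23; (13|23)=+1, (14|23)=-1; (−1)^{2·1·11}·(+1)^1·(-1)^2 = +1.
v=∞: -109839 < 0 and 8614672770 > 0  ⇒  (a,b)_∞ = +1.
v=7: a=7^2·(≡6), b=7^2·(≡4) mod 7; (6|7)=-1, (4|7)=+1; (−1)^{2·2·3}·(-1)^2·(+1)^2 = +1.
v=41: a=41^1·(≡24), b=41^1·(≡5) mod 41; (24|41)=-1, (5|41)=+1; (−1)^{1·1·20}·(-1)^1·(+1)^1 = -1.
v=31: a=31^2·(≡19), b=31^1·(≡3) mod 31; (19|31)=+1, (3|31)=-1; (−1)^{2·1·15}·(+1)^1·(-1)^2 = +1.
Ram(-109839, 8614672770) = {11, 41}; no ℚ_11-point on the conic.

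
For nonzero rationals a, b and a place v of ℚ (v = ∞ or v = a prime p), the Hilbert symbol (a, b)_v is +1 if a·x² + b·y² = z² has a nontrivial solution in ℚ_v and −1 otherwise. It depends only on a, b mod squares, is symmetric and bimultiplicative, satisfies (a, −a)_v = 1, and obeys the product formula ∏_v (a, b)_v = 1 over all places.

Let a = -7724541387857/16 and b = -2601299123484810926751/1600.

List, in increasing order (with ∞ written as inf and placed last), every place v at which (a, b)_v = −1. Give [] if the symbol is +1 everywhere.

[7, 31, 37, inf]

(a, b) ≡ (-1073, -91040831) mod (ℚ^×)²; places V = {2, 3, 5, 7, 17, 23, 29, 31, 37, ∞}.
(a,b)_2: α=-4, β=-6; u≡7, v≡1 (mod 8); ε(u)ε(v)=1·0, αω(v)=-4·0, βω(u)=-6·0; sum ≡ 0  ⇒  +1.
(a,b)_37: α=1, u≡18; β=1, v≡33 (mod 37); (18|37)=-1, (33|37)=+1; sign (−1)^0·-1^1·+1^1 = -1.
(a,b)_23: α=2, u≡6; β=3, v≡13 (mod 23); (6|23)=+1, (13|23)=+1; sign (−1)^0·+1^3·+1^2 = +1.
(a,b)_3: α=0, u≡1; β=4, v≡1 (mod 3); (1|3)=+1, (1|3)=+1; sign (−1)^0·+1^4·+1^0 = +1.
(a,b)_7: α=2, u≡5; β=5, v≡5 (mod 7); (5|7)=-1, (5|7)=-1; sign (−1)^0·-1^5·-1^2 = -1.
(a,b)_29: α=1, u≡19; β=1, v≡3 (mod 29); (19|29)=-1, (3|29)=-1; sign (−1)^0·-1^1·-1^1 = +1.
(a,b)_∞: sgn(-1073)=−, sgn(-91040831)=−, so -1.
(a,b)_5: α=0, u≡3; β=-2, v≡1 (mod 5); (3|5)=-1, (1|5)=+1; sign (−1)^0·-1^-2·+1^0 = +1.
(a,b)_17: α=2, u≡13; β=3, v≡7 (mod 17); (13|17)=+1, (7|17)=-1; sign (−1)^0·+1^3·-1^2 = +1.
(a,b)_31: α=2, u≡22; β=3, v≡15 (mod 31); (22|31)=-1, (15|31)=-1; sign (−1)^0·-1^3·-1^2 = -1.
(-1073, -91040831 / ℚ) ramifies at {7, 31, 37, ∞}: a division algebra.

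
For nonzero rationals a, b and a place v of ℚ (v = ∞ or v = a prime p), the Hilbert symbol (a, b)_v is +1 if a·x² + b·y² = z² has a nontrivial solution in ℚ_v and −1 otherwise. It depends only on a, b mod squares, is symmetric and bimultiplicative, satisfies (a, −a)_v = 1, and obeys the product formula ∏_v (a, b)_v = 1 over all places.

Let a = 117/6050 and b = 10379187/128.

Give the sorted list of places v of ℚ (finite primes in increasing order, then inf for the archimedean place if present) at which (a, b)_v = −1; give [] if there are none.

(a, b) ≡ (26, 2306486) mod (ℚ^×)²; places V = {2, 3, 5, 7, 11, 13, 19, 23, 29, ∞}.
(a,b)_13: α=1, u≡7; β=1, v≡11 (mod 13); (7|13)=-1, (11|13)=-1; sign (−1)^0·-1^1·-1^1 = +1.
(a,b)_23: α=0, u≡2; β=1, v≡6 (mod 23); (2|23)=+1, (6|23)=+1; sign (−1)^0·+1^1·+1^0 = +1.
(a,b)_3: α=2, u≡2; β=2, v≡2 (mod 3); (2|3)=-1, (2|3)=-1; sign (−1)^0·-1^2·-1^2 = +1.
(a,b)_7: α=0, u≡6; β=1, v≡4 (mod 7); (6|7)=-1, (4|7)=+1; sign (−1)^0·-1^1·+1^0 = -1.
(a,b)_5: α=-2, u≡1; β=0, v≡4 (mod 5); (1|5)=+1, (4|5)=+1; sign (−1)^0·+1^0·+1^-2 = +1.
(a,b)_11: α=-2, u≡3; β=0, v≡7 (mod 11); (3|11)=+1, (7|11)=-1; sign (−1)^0·+1^0·-1^-2 = +1.
(a,b)_29: α=0, u≡21; β=1, v≡6 (mod 29); (21|29)=-1, (6|29)=+1; sign (−1)^0·-1^1·+1^0 = -1.
(a,b)_2: α=-1, β=-7; u≡5, v≡3 (mod 8); ε(u)ε(v)=0·1, αω(v)=-1·1, βω(u)=-7·1; sum ≡ 0  ⇒  +1.
(a,b)_∞: sgn(26)=+, sgn(2306486)=+, so +1.
(a,b)_19: α=0, u≡17; β=1, v≡3 (mod 19); (17|19)=+1, (3|19)=-1; sign (−1)^0·+1^1·-1^0 = +1.
|Ram(26, 2306486)| = 2, even; anisotropic at {7, 29}.

[7, 29]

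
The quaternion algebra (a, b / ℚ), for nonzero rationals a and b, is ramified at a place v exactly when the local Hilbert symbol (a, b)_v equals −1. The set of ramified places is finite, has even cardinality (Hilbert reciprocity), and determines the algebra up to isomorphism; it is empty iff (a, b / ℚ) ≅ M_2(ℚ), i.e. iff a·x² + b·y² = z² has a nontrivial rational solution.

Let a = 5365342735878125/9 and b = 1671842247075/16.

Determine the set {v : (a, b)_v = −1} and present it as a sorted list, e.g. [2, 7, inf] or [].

Mod squares: a ≡ 5, b ≡ 3003. Check v ∈ {∞, 2, 3, 5, 7, 11, 13, 17}.
v=13: a=13^2·(≡6), b=13^3·(≡1) mod 13; (6|13)=-1, (1|13)=+1; (−1)^{2·3·6}·(-1)^3·(+1)^2 = -1.
v=7: a=7^4·(≡5), b=7^1·(≡4) mod 7; (5|7)=-1, (4|7)=+1; (−1)^{4·1·3}·(-1)^1·(+1)^4 = -1.
v=∞: 5 > 0 and 3003 > 0  ⇒  (a,b)_∞ = +1.
v=3: a=3^-2·(≡2), b=3^3·(≡2) mod 3; (2|3)=-1, (2|3)=-1; (−1)^{-2·3·1}·(-1)^3·(-1)^-2 = -1.
v=2: v_2(a)=0, v_2(b)=-4; units ≡ 5, 3 (mod 8); ε·ε+αω+βω = 0·1+0·1+-4·1 ≡ 0  ⇒  (a,b)_2 = +1.
v=5: a=5^5·(≡4), b=5^2·(≡3) mod 5; (4|5)=+1, (3|5)=-1; (−1)^{5·2·2}·(+1)^2·(-1)^5 = -1.
v=17: a=17^2·(≡11), b=17^0·(≡6) mod 17; (11|17)=-1, (6|17)=-1; (−1)^{2·0·8}·(-1)^0·(-1)^2 = +1.
v=11: a=11^4·(≡4), b=11^5·(≡3) mod 11; (4|11)=+1, (3|11)=+1; (−1)^{4·5·5}·(+1)^5·(+1)^4 = +1.
Ram(5, 3003) = {3, 5, 7, 13}; no ℚ_3-point on the conic.

[3, 5, 7, 13]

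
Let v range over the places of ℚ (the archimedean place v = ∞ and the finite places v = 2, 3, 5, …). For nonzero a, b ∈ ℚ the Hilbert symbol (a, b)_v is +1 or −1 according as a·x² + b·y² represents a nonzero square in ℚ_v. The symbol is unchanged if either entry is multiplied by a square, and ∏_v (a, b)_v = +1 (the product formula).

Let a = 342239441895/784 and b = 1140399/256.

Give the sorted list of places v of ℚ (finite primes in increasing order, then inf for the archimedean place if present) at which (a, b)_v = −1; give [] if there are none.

[2, 3]

(a, b) ≡ (95, 39) mod (ℚ^×)²; places V = {2, 3, 5, 7, 13, 19, ∞}.
(a,b)_19: α=3, u≡6; β=2, v≡9 (mod 19); (6|19)=+1, (9|19)=+1; sign (−1)^0·+1^2·+1^3 = +1.
(a,b)_13: α=2, u≡4; β=1, v≡10 (mod 13); (4|13)=+1, (10|13)=+1; sign (−1)^0·+1^1·+1^2 = +1.
(a,b)_2: α=-4, β=-8; u≡7, v≡7 (mod 8); ε(u)ε(v)=1·1, αω(v)=-4·0, βω(u)=-8·0; sum ≡ 1  ⇒  -1.
(a,b)_∞: sgn(95)=+, sgn(39)=+, so +1.
(a,b)_5: α=1, u≡1; β=0, v≡4 (mod 5); (1|5)=+1, (4|5)=+1; sign (−1)^0·+1^0·+1^1 = +1.
(a,b)_3: α=10, u≡2; β=5, v≡1 (mod 3); (2|3)=-1, (1|3)=+1; sign (−1)^0·-1^5·+1^10 = -1.
(a,b)_7: α=-2, u≡4; β=0, v≡2 (mod 7); (4|7)=+1, (2|7)=+1; sign (−1)^0·+1^0·+1^-2 = +1.
|Ram(95, 39)| = 2, even; anisotropic at {2, 3}.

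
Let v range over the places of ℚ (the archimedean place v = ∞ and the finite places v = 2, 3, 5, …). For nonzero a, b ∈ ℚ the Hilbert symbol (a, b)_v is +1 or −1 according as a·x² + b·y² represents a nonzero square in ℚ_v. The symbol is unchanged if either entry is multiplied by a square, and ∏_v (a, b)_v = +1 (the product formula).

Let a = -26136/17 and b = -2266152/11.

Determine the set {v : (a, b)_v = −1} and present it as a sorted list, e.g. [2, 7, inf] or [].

[2, 3, 11, 17, 47, inf]

Mod squares: a ≡ -102, b ≡ -127182. Check v ∈ {∞, 2, 3, 7, 11, 17, 41, 47}.
v=47: a=47^0·(≡44), b=47^1·(≡39) mod 47; (44|47)=-1, (39|47)=-1; (−1)^{0·1·23}·(-1)^1·(-1)^0 = -1.
v=17: a=17^-1·(≡10), b=17^0·(≡3) mod 17; (10|17)=-1, (3|17)=-1; (−1)^{-1·0·8}·(-1)^0·(-1)^-1 = -1.
v=11: a=11^2·(≡8), b=11^-1·(≡2) mod 11; (8|11)=-1, (2|11)=-1; (−1)^{2·-1·5}·(-1)^-1·(-1)^2 = -1.
v=7: a=7^0·(≡3), b=7^2·(≡2) mod 7; (3|7)=-1, (2|7)=+1; (−1)^{0·2·3}·(-1)^2·(+1)^0 = +1.
v=3: a=3^3·(≡2), b=3^1·(≡2) mod 3; (2|3)=-1, (2|3)=-1; (−1)^{3·1·1}·(-1)^1·(-1)^3 = -1.
v=2: v_2(a)=3, v_2(b)=3; units ≡ 5, 1 (mod 8); ε·ε+αω+βω = 0·0+3·0+3·1 ≡ 1  ⇒  (a,b)_2 = -1.
v=∞: -102 < 0 and -127182 < 0  ⇒  (a,b)_∞ = -1.
v=41: a=41^0·(≡23), b=41^1·(≡22) mod 41; (23|41)=+1, (22|41)=-1; (−1)^{0·1·20}·(+1)^1·(-1)^0 = +1.
|Ram(-102, -127182)| = 6, even; anisotropic at {2, 3, 11, 17, 47, ∞}.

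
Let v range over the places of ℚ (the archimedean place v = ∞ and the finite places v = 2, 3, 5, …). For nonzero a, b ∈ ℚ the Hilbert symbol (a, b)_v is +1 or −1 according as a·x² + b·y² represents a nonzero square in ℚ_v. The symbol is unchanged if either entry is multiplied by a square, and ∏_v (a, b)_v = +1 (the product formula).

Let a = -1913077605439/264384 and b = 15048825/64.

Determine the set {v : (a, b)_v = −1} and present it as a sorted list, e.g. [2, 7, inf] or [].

[17, 29]

(a, b) ≡ (-16269, 601953) mod (ℚ^×)²; places V = {2, 3, 5, 7, 11, 13, 17, 23, 29, 37, ∞}.
(a,b)_11: α=1, u≡7; β=1, v≡3 (mod 11); (7|11)=-1, (3|11)=+1; sign (−1)^1·-1^1·+1^1 = +1.
(a,b)_37: α=2, u≡27; β=1, v≡9 (mod 37); (27|37)=+1, (9|37)=+1; sign (−1)^0·+1^1·+1^2 = +1.
(a,b)_29: α=1, u≡19; β=1, v≡24 (mod 29); (19|29)=-1, (24|29)=+1; sign (−1)^0·-1^1·+1^1 = -1.
(a,b)_2: α=-6, β=-6; u≡3, v≡1 (mod 8); ε(u)ε(v)=1·0, αω(v)=-6·0, βω(u)=-6·1; sum ≡ 0  ⇒  +1.
(a,b)_3: α=-5, u≡1; β=1, v≡2 (mod 3); (1|3)=+1, (2|3)=-1; sign (−1)^1·+1^1·-1^-5 = +1.
(a,b)_13: α=2, u≡5; β=0, v≡1 (mod 13); (5|13)=-1, (1|13)=+1; sign (−1)^0·-1^0·+1^2 = +1.
(a,b)_7: α=2, u≡6; β=0, v≡1 (mod 7); (6|7)=-1, (1|7)=+1; sign (−1)^0·-1^0·+1^2 = +1.
(a,b)_23: α=2, u≡10; β=0, v≡15 (mod 23); (10|23)=-1, (15|23)=-1; sign (−1)^0·-1^0·-1^2 = +1.
(a,b)_∞: sgn(-16269)=−, sgn(601953)=+, so +1.
(a,b)_17: α=-1, u≡3; β=1, v≡4 (mod 17); (3|17)=-1, (4|17)=+1; sign (−1)^0·-1^1·+1^-1 = -1.
(a,b)_5: α=0, u≡4; β=2, v≡2 (mod 5); (4|5)=+1, (2|5)=-1; sign (−1)^0·+1^2·-1^0 = +1.
|Ram(-16269, 601953)| = 2, even; anisotropic at {17, 29}.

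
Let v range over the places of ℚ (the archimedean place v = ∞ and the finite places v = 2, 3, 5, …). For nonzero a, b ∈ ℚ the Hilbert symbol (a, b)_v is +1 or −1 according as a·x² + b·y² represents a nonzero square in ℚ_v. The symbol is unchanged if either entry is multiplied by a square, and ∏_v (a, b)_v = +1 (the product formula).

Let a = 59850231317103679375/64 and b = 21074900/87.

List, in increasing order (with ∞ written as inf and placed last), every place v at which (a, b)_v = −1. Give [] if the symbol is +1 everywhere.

Mod squares: a ≡ 873103, b ≡ 374187. Check v ∈ {∞, 2, 3, 5, 7, 11, 17, 23, 29}.
v=11: a=11^5·(≡10), b=11^1·(≡3) mod 11; (10|11)=-1, (3|11)=+1; (−1)^{5·1·5}·(-1)^1·(+1)^5 = +1.
v=3: a=3^0·(≡1), b=3^-1·(≡1) mod 3; (1|3)=+1, (1|3)=+1; (−1)^{0·-1·1}·(+1)^-1·(+1)^0 = +1.
v=2: v_2(a)=-6, v_2(b)=2; units ≡ 7, 3 (mod 8); ε·ε+αω+βω = 1·1+-6·1+2·0 ≡ 1  ⇒  (a,b)_2 = -1.
v=∞: 873103 > 0 and 374187 > 0  ⇒  (a,b)_∞ = +1.
v=23: a=23^3·(≡5), b=23^1·(≡4) mod 23; (5|23)=-1, (4|23)=+1; (−1)^{3·1·11}·(-1)^1·(+1)^3 = +1.
v=5: a=5^4·(≡3), b=5^2·(≡3) mod 5; (3|5)=-1, (3|5)=-1; (−1)^{4·2·2}·(-1)^2·(-1)^4 = +1.
v=17: a=17^3·(≡2), b=17^1·(≡13) mod 17; (2|17)=+1, (13|17)=+1; (−1)^{3·1·8}·(+1)^1·(+1)^3 = +1.
v=7: a=7^3·(≡3), b=7^2·(≡2) mod 7; (3|7)=-1, (2|7)=+1; (−1)^{3·2·3}·(-1)^2·(+1)^3 = +1.
v=29: a=29^1·(≡4), b=29^-1·(≡26) mod 29; (4|29)=+1, (26|29)=-1; (−1)^{1·-1·14}·(+1)^-1·(-1)^1 = -1.
Ram(873103, 374187) = {2, 29}; no ℚ_2-point on the conic.

[2, 29]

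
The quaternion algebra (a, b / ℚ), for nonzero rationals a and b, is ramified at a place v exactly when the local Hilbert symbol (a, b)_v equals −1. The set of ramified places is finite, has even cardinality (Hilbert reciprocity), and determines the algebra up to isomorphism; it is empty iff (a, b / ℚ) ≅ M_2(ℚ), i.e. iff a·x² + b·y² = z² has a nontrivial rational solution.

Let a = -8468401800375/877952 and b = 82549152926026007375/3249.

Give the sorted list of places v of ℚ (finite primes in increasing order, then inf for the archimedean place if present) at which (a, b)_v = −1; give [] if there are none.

[2, 19, 31, 41]

Mod squares: a ≡ -61096970, b ≡ 2255. Check v ∈ {∞, 2, 3, 5, 7, 11, 17, 19, 23, 31, 41}.
v=7: a=7^0·(≡3), b=7^2·(≡2) mod 7; (3|7)=-1, (2|7)=+1; (−1)^{0·2·3}·(-1)^2·(+1)^0 = +1.
v=31: a=31^1·(≡29), b=31^2·(≡30) mod 31; (29|31)=-1, (30|31)=-1; (−1)^{1·2·15}·(-1)^2·(-1)^1 = -1.
v=11: a=11^1·(≡9), b=11^3·(≡8) mod 11; (9|11)=+1, (8|11)=-1; (−1)^{1·3·5}·(+1)^3·(-1)^1 = +1.
v=19: a=19^-3·(≡17), b=19^-2·(≡2) mod 19; (17|19)=+1, (2|19)=-1; (−1)^{-3·-2·9}·(+1)^-2·(-1)^-3 = -1.
v=3: a=3^6·(≡1), b=3^-2·(≡2) mod 3; (1|3)=+1, (2|3)=-1; (−1)^{6·-2·1}·(+1)^-2·(-1)^6 = +1.
v=41: a=41^1·(≡40), b=41^3·(≡34) mod 41; (40|41)=+1, (34|41)=-1; (−1)^{1·3·20}·(+1)^3·(-1)^1 = -1.
v=2: v_2(a)=-7, v_2(b)=0; units ≡ 3, 7 (mod 8); ε·ε+αω+βω = 1·1+-7·0+0·1 ≡ 1  ⇒  (a,b)_2 = -1.
v=23: a=23^1·(≡4), b=23^2·(≡2) mod 23; (4|23)=+1, (2|23)=+1; (−1)^{1·2·11}·(+1)^2·(+1)^1 = +1.
v=∞: -61096970 < 0 and 2255 > 0  ⇒  (a,b)_∞ = +1.
v=17: a=17^2·(≡7), b=17^2·(≡12) mod 17; (7|17)=-1, (12|17)=-1; (−1)^{2·2·8}·(-1)^2·(-1)^2 = +1.
v=5: a=5^3·(≡1), b=5^3·(≡1) mod 5; (1|5)=+1, (1|5)=+1; (−1)^{3·3·2}·(+1)^3·(+1)^3 = +1.
|Ram(-61096970, 2255)| = 4, even; anisotropic at {2, 19, 31, 41}.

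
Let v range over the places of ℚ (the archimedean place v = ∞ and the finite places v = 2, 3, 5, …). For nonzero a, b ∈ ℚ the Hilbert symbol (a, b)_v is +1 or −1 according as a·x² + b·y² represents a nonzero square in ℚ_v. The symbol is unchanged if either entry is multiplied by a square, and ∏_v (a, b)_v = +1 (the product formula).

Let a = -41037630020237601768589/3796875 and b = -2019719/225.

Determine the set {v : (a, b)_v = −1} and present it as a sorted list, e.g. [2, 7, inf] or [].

[19, 29, 37, inf]

Mod squares: a ≡ -1406703, b ≡ -11951. Check v ∈ {∞, 2, 3, 5, 11, 13, 17, 19, 23, 29, 37}.
v=11: a=11^4·(≡6), b=11^0·(≡7) mod 11; (6|11)=-1, (7|11)=-1; (−1)^{4·0·5}·(-1)^0·(-1)^4 = +1.
v=3: a=3^-5·(≡2), b=3^-2·(≡1) mod 3; (2|3)=-1, (1|3)=+1; (−1)^{-5·-2·1}·(-1)^-2·(+1)^-5 = +1.
v=19: a=19^1·(≡16), b=19^1·(≡5) mod 19; (16|19)=+1, (5|19)=+1; (−1)^{1·1·9}·(+1)^1·(+1)^1 = -1.
v=5: a=5^-6·(≡2), b=5^-2·(≡4) mod 5; (2|5)=-1, (4|5)=+1; (−1)^{-6·-2·2}·(-1)^-2·(+1)^-6 = +1.
v=29: a=29^1·(≡19), b=29^0·(≡2) mod 29; (19|29)=-1, (2|29)=-1; (−1)^{1·0·14}·(-1)^0·(-1)^1 = -1.
v=2: v_2(a)=0, v_2(b)=0; units ≡ 1, 1 (mod 8); ε·ε+αω+βω = 0·0+0·0+0·0 ≡ 0  ⇒  (a,b)_2 = +1.
v=17: a=17^2·(≡4), b=17^1·(≡10) mod 17; (4|17)=+1, (10|17)=-1; (−1)^{2·1·8}·(+1)^1·(-1)^2 = +1.
v=13: a=13^4·(≡1), b=13^2·(≡12) mod 13; (1|13)=+1, (12|13)=+1; (−1)^{4·2·6}·(+1)^2·(+1)^4 = +1.
v=23: a=23^3·(≡15), b=23^0·(≡4) mod 23; (15|23)=-1, (4|23)=+1; (−1)^{3·0·11}·(-1)^0·(+1)^3 = +1.
v=37: a=37^3·(≡24), b=37^1·(≡33) mod 37; (24|37)=-1, (33|37)=+1; (−1)^{3·1·18}·(-1)^1·(+1)^3 = -1.
v=∞: -1406703 < 0 and -11951 < 0  ⇒  (a,b)_∞ = -1.
(-1406703, -11951 / ℚ) ramifies at {19, 29, 37, ∞}: a division algebra.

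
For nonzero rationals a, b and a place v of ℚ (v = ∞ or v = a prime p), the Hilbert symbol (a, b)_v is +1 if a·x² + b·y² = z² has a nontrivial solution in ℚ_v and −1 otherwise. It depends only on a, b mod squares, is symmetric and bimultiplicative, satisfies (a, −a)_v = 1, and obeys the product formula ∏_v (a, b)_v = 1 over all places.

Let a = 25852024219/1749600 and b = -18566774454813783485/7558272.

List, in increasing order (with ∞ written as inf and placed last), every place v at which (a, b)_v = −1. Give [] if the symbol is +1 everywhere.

(a, b) ≡ (20706, -27370) mod (ℚ^×)²; places V = {2, 3, 5, 7, 17, 23, 29, ∞}.
(a,b)_5: α=-2, u≡1; β=1, v≡4 (mod 5); (1|5)=+1, (4|5)=+1; sign (−1)^0·+1^1·+1^-2 = +1.
(a,b)_7: α=3, u≡4; β=9, v≡3 (mod 7); (4|7)=+1, (3|7)=-1; sign (−1)^1·+1^9·-1^3 = +1.
(a,b)_23: α=2, u≡3; β=5, v≡16 (mod 23); (3|23)=+1, (16|23)=+1; sign (−1)^0·+1^5·+1^2 = +1.
(a,b)_3: α=-7, u≡2; β=-10, v≡2 (mod 3); (2|3)=-1, (2|3)=-1; sign (−1)^0·-1^-10·-1^-7 = -1.
(a,b)_29: α=1, u≡15; β=2, v≡7 (mod 29); (15|29)=-1, (7|29)=+1; sign (−1)^0·-1^2·+1^1 = +1.
(a,b)_2: α=-5, β=-7; u≡1, v≡3 (mod 8); ε(u)ε(v)=0·1, αω(v)=-5·1, βω(u)=-7·0; sum ≡ 1  ⇒  -1.
(a,b)_17: α=3, u≡5; β=1, v≡14 (mod 17); (5|17)=-1, (14|17)=-1; sign (−1)^0·-1^1·-1^3 = +1.
(a,b)_∞: sgn(20706)=+, sgn(-27370)=−, so +1.
|Ram(20706, -27370)| = 2, even; anisotropic at {2, 3}.

[2, 3]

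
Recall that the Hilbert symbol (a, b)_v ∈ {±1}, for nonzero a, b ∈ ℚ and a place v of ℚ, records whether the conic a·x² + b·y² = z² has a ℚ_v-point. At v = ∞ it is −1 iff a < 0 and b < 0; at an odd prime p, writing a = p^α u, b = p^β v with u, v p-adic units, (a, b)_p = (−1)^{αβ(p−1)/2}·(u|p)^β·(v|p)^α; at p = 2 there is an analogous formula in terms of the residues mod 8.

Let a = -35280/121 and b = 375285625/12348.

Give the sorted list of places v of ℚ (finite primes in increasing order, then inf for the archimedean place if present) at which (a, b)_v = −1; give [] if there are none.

[2, 11, 17, 19]

(a, b) ≡ (-5, 24871) mod (ℚ^×)²; places V = {2, 3, 5, 7, 11, 13, 17, 19, ∞}.
(a,b)_11: α=-2, u≡8; β=1, v≡2 (mod 11); (8|11)=-1, (2|11)=-1; sign (−1)^0·-1^1·-1^-2 = -1.
(a,b)_5: α=1, u≡4; β=4, v≡4 (mod 5); (4|5)=+1, (4|5)=+1; sign (−1)^0·+1^4·+1^1 = +1.
(a,b)_19: α=0, u≡14; β=1, v≡6 (mod 19); (14|19)=-1, (6|19)=+1; sign (−1)^0·-1^1·+1^0 = -1.
(a,b)_7: α=2, u≡4; β=-3, v≡1 (mod 7); (4|7)=+1, (1|7)=+1; sign (−1)^0·+1^-3·+1^2 = +1.
(a,b)_∞: sgn(-5)=−, sgn(24871)=+, so +1.
(a,b)_3: α=2, u≡1; β=-2, v≡1 (mod 3); (1|3)=+1, (1|3)=+1; sign (−1)^0·+1^-2·+1^2 = +1.
(a,b)_13: α=0, u≡7; β=2, v≡11 (mod 13); (7|13)=-1, (11|13)=-1; sign (−1)^0·-1^2·-1^0 = +1.
(a,b)_17: α=0, u≡6; β=1, v≡9 (mod 17); (6|17)=-1, (9|17)=+1; sign (−1)^0·-1^1·+1^0 = -1.
(a,b)_2: α=4, β=-2; u≡3, v≡7 (mod 8); ε(u)ε(v)=1·1, αω(v)=4·0, βω(u)=-2·1; sum ≡ 1  ⇒  -1.
Ram(-5, 24871) = {2, 11, 17, 19}; no ℚ_2-point on the conic.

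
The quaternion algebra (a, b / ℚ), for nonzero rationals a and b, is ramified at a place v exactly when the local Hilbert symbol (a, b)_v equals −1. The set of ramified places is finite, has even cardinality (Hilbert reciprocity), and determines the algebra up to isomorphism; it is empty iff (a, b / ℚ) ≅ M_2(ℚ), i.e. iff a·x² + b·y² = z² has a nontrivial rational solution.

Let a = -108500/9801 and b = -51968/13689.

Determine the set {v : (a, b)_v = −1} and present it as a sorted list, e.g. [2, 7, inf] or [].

(a, b) ≡ (-1085, -203) mod (ℚ^×)²; places V = {2, 3, 5, 7, 11, 13, 29, 31, ∞}.
(a,b)_∞: sgn(-1085)=−, sgn(-203)=−, so -1.
(a,b)_11: α=-2, u≡1; β=0, v≡8 (mod 11); (1|11)=+1, (8|11)=-1; sign (−1)^0·+1^0·-1^-2 = +1.
(a,b)_7: α=1, u≡5; β=1, v≡6 (mod 7); (5|7)=-1, (6|7)=-1; sign (−1)^1·-1^1·-1^1 = -1.
(a,b)_3: α=-4, u≡1; β=-4, v≡1 (mod 3); (1|3)=+1, (1|3)=+1; sign (−1)^0·+1^-4·+1^-4 = +1.
(a,b)_13: α=0, u≡2; β=-2, v≡2 (mod 13); (2|13)=-1, (2|13)=-1; sign (−1)^0·-1^-2·-1^0 = +1.
(a,b)_5: α=3, u≡2; β=0, v≡3 (mod 5); (2|5)=-1, (3|5)=-1; sign (−1)^0·-1^0·-1^3 = -1.
(a,b)_29: α=0, u≡11; β=1, v≡6 (mod 29); (11|29)=-1, (6|29)=+1; sign (−1)^0·-1^1·+1^0 = -1.
(a,b)_2: α=2, β=8; u≡3, v≡5 (mod 8); ε(u)ε(v)=1·0, αω(v)=2·1, βω(u)=8·1; sum ≡ 0  ⇒  +1.
(a,b)_31: α=1, u≡13; β=0, v≡20 (mod 31); (13|31)=-1, (20|31)=+1; sign (−1)^0·-1^0·+1^1 = +1.
Ram(-1085, -203) = {5, 7, 29, ∞}; no ℚ_5-point on the conic.

[5, 7, 29, inf]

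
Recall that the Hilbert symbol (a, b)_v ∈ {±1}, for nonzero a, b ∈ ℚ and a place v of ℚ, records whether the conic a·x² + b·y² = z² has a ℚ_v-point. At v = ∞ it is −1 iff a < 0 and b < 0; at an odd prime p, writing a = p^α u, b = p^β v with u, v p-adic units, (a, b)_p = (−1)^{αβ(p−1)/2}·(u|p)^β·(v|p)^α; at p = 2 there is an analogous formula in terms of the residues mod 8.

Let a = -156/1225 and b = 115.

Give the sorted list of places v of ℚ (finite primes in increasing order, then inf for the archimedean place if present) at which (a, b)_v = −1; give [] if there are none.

(a, b) ≡ (-39, 115) mod (ℚ^×)²; places V = {2, 3, 5, 7, 13, 23, ∞}.
(a,b)_13: α=1, u≡9; β=0, v≡11 (mod 13); (9|13)=+1, (11|13)=-1; sign (−1)^0·+1^0·-1^1 = -1.
(a,b)_23: α=0, u≡20; β=1, v≡5 (mod 23); (20|23)=-1, (5|23)=-1; sign (−1)^0·-1^1·-1^0 = -1.
(a,b)_7: α=-2, u≡3; β=0, v≡3 (mod 7); (3|7)=-1, (3|7)=-1; sign (−1)^0·-1^0·-1^-2 = +1.
(a,b)_3: α=1, u≡2; β=0, v≡1 (mod 3); (2|3)=-1, (1|3)=+1; sign (−1)^0·-1^0·+1^1 = +1.
(a,b)_5: α=-2, u≡1; β=1, v≡3 (mod 5); (1|5)=+1, (3|5)=-1; sign (−1)^0·+1^1·-1^-2 = +1.
(a,b)_∞: sgn(-39)=−, sgn(115)=+, so +1.
(a,b)_2: α=2, β=0; u≡1, v≡3 (mod 8); ε(u)ε(v)=0·1, αω(v)=2·1, βω(u)=0·0; sum ≡ 0  ⇒  +1.
Ram(-39, 115) = {13, 23}; no ℚ_13-point on the conic.

[13, 23]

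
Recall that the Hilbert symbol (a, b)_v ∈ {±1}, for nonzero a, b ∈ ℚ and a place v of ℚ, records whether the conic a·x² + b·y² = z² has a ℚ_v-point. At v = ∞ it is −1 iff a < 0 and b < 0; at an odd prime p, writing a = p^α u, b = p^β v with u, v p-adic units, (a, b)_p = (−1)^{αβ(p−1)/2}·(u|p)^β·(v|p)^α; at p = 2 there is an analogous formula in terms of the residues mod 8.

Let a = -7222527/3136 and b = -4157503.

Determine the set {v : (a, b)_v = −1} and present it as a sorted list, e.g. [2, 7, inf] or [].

(a, b) ≡ (-247, -84847) mod (ℚ^×)²; places V = {2, 3, 7, 13, 17, 19, 23, 31, ∞}.
(a,b)_∞: sgn(-247)=−, sgn(-84847)=−, so -1.
(a,b)_17: α=0, u≡1; β=1, v≡3 (mod 17); (1|17)=+1, (3|17)=-1; sign (−1)^0·+1^1·-1^0 = +1.
(a,b)_31: α=0, u≡14; β=1, v≡24 (mod 31); (14|31)=+1, (24|31)=-1; sign (−1)^0·+1^1·-1^0 = +1.
(a,b)_3: α=4, u≡2; β=0, v≡2 (mod 3); (2|3)=-1, (2|3)=-1; sign (−1)^0·-1^0·-1^4 = +1.
(a,b)_2: α=-6, β=0; u≡1, v≡1 (mod 8); ε(u)ε(v)=0·0, αω(v)=-6·0, βω(u)=0·0; sum ≡ 0  ⇒  +1.
(a,b)_7: α=-2, u≡3; β=3, v≡3 (mod 7); (3|7)=-1, (3|7)=-1; sign (−1)^0·-1^3·-1^-2 = -1.
(a,b)_19: α=3, u≡11; β=0, v≡1 (mod 19); (11|19)=+1, (1|19)=+1; sign (−1)^0·+1^0·+1^3 = +1.
(a,b)_13: α=1, u≡5; β=0, v≡1 (mod 13); (5|13)=-1, (1|13)=+1; sign (−1)^0·-1^0·+1^1 = +1.
(a,b)_23: α=0, u≡6; β=1, v≡19 (mod 23); (6|23)=+1, (19|23)=-1; sign (−1)^0·+1^1·-1^0 = +1.
(-247, -84847 / ℚ) ramifies at {7, ∞}: a division algebra.

[7, inf]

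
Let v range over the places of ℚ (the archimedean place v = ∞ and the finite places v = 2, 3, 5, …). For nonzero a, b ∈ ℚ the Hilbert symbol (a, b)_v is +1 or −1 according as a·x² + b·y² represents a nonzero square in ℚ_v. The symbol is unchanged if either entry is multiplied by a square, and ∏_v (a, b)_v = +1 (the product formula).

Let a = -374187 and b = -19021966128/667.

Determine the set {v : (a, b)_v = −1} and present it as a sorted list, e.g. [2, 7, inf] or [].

[11, 19, 23, inf]

(a, b) ≡ (-374187, -418209) mod (ℚ^×)²; places V = {2, 3, 11, 17, 19, 23, 29, ∞}.
(a,b)_23: α=1, u≡15; β=-1, v≡17 (mod 23); (15|23)=-1, (17|23)=-1; sign (−1)^1·-1^-1·-1^1 = -1.
(a,b)_∞: sgn(-374187)=−, sgn(-418209)=−, so -1.
(a,b)_19: α=0, u≡18; β=1, v≡10 (mod 19); (18|19)=-1, (10|19)=-1; sign (−1)^0·-1^1·-1^0 = -1.
(a,b)_17: α=1, u≡4; β=2, v≡9 (mod 17); (4|17)=+1, (9|17)=+1; sign (−1)^0·+1^2·+1^1 = +1.
(a,b)_2: α=0, β=4; u≡5, v≡7 (mod 8); ε(u)ε(v)=0·1, αω(v)=0·0, βω(u)=4·1; sum ≡ 0  ⇒  +1.
(a,b)_3: α=1, u≡2; β=9, v≡1 (mod 3); (2|3)=-1, (1|3)=+1; sign (−1)^1·-1^9·+1^1 = +1.
(a,b)_11: α=1, u≡6; β=1, v≡10 (mod 11); (6|11)=-1, (10|11)=-1; sign (−1)^1·-1^1·-1^1 = -1.
(a,b)_29: α=1, u≡2; β=-1, v≡12 (mod 29); (2|29)=-1, (12|29)=-1; sign (−1)^0·-1^-1·-1^1 = +1.
|Ram(-374187, -418209)| = 4, even; anisotropic at {11, 19, 23, ∞}.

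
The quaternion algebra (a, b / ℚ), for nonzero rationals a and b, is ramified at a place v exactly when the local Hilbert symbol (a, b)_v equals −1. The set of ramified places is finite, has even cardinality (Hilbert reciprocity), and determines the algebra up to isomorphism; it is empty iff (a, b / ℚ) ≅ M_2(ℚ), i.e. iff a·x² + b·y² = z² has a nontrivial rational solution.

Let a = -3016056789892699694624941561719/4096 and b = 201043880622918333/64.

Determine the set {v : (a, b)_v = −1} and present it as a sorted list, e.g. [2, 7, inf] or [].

[23, 31]

Mod squares: a ≡ -290191, b ≡ 136493. Check v ∈ {∞, 2, 3, 7, 11, 13, 17, 23, 31, 37, 41}.
v=3: a=3^4·(≡2), b=3^4·(≡2) mod 3; (2|3)=-1, (2|3)=-1; (−1)^{4·4·1}·(-1)^4·(-1)^4 = +1.
v=7: a=7^2·(≡1), b=7^1·(≡2) mod 7; (1|7)=+1, (2|7)=+1; (−1)^{2·1·3}·(+1)^1·(+1)^2 = +1.
v=2: v_2(a)=-12, v_2(b)=-6; units ≡ 1, 5 (mod 8); ε·ε+αω+βω = 0·0+-12·1+-6·0 ≡ 0  ⇒  (a,b)_2 = +1.
v=17: a=17^2·(≡4), b=17^1·(≡6) mod 17; (4|17)=+1, (6|17)=-1; (−1)^{2·1·8}·(+1)^1·(-1)^2 = +1.
v=31: a=31^3·(≡19), b=31^1·(≡25) mod 31; (19|31)=+1, (25|31)=+1; (−1)^{3·1·15}·(+1)^1·(+1)^3 = -1.
v=13: a=13^0·(≡8), b=13^2·(≡8) mod 13; (8|13)=-1, (8|13)=-1; (−1)^{0·2·6}·(-1)^2·(-1)^0 = +1.
v=23: a=23^5·(≡22), b=23^2·(≡14) mod 23; (22|23)=-1, (14|23)=-1; (−1)^{5·2·11}·(-1)^2·(-1)^5 = -1.
v=11: a=11^5·(≡7), b=11^2·(≡3) mod 11; (7|11)=-1, (3|11)=+1; (−1)^{5·2·5}·(-1)^2·(+1)^5 = +1.
v=37: a=37^3·(≡26), b=37^1·(≡25) mod 37; (26|37)=+1, (25|37)=+1; (−1)^{3·1·18}·(+1)^1·(+1)^3 = +1.
v=∞: -290191 < 0 and 136493 > 0  ⇒  (a,b)_∞ = +1.
v=41: a=41^2·(≡29), b=41^2·(≡18) mod 41; (29|41)=-1, (18|41)=+1; (−1)^{2·2·20}·(-1)^2·(+1)^2 = +1.
Ram(-290191, 136493) = {23, 31}; no ℚ_23-point on the conic.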